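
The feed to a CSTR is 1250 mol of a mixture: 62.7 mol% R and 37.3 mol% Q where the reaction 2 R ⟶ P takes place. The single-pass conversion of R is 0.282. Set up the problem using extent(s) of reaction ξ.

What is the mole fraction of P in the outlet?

0.097

R reacted = 0.282 × 783.8 = 221 mol; ν_R = −2, so ξ = 221/2 = 110.5 mol.
Outlet amounts (n = n₀ + ν ξ):
  R: 783.8 − 2(110.5) = 562.7
  P: 0 + 1(110.5) = 110.5
  Q: 466.2 (inert)
Total out = 1139 mol; y_P = 110.5 / 1139 = 0.09698.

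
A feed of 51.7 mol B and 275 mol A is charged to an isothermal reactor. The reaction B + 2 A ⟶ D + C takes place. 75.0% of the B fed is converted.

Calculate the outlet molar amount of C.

38.8 mol

B reacted = 0.75 × 51.7 = 38.78 mol; ν_B = −1, so ξ = 38.78/1 = 38.78 mol.
Outlet amounts (n = n₀ + ν ξ):
  B: 51.7 − 1(38.78) = 12.92
  A: 275 − 2(38.78) = 197.4
  D: 0 + 1(38.78) = 38.78
  C: 0 + 1(38.78) = 38.78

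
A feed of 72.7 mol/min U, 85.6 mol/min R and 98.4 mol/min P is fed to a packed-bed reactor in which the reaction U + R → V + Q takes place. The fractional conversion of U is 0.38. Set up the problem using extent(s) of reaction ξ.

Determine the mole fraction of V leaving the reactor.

0.108

U reacted = 0.38 × 72.7 = 27.63 mol/min; ν_U = −1, so ξ = 27.63/1 = 27.63 mol/min.
Outlet amounts (n = n₀ + ν ξ):
  U: 72.7 − 1(27.63) = 45.07
  R: 85.6 − 1(27.63) = 57.97
  V: 0 + 1(27.63) = 27.63
  Q: 0 + 1(27.63) = 27.63
  P: 98.4 (inert)
Total out = 256.7 mol/min; y_V = 27.63 / 256.7 = 0.1076.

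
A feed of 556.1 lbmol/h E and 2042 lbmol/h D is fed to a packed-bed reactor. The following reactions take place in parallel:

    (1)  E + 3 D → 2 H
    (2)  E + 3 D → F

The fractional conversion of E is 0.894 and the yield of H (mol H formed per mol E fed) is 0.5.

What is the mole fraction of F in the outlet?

Yield of H: 2ξ₁ / 556.1 = 0.5 → ξ₁ = 139 lbmol/h.
Conversion of E: 1ξ₁ + 1ξ₂ = 0.894 × 556.1 = 497.2 → ξ₂ = 358.1 lbmol/h.
Outlet amounts (n = n₀ + Σ ν·ξ):
  E: 556.1 − 1(139) − 1(358.1) = 58.95
  D: 2042 − 3(139) − 3(358.1) = 550.5
  H: 0 + 2(139) = 278.1
  F: 0 + 1(358.1) = 358.1
Total out = 1246 lbmol/h; y_F = 358.1 / 1246 = 0.2875.

0.287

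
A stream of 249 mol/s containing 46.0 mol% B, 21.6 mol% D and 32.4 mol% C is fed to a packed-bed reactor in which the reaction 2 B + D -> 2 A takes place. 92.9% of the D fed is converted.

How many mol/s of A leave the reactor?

99.9 mol/s

D reacted = 0.929 × 53.78 = 49.97 mol/s; ν_D = −1, so ξ = 49.97/1 = 49.97 mol/s.
Outlet amounts (n = n₀ + ν ξ):
  B: 114.5 − 2(49.97) = 14.61
  D: 53.78 − 1(49.97) = 3.819
  A: 0 + 2(49.97) = 99.93
  C: 80.68 (inert)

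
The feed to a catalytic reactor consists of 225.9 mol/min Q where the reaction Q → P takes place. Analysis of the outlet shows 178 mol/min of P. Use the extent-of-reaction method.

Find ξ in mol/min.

For P: n = n₀ + 1ξ → 178 = 0 + 1ξ, giving ξ = 178 mol/min.
Outlet amounts (n = n₀ + ν ξ):
  Q: 225.9 − 1(178) = 47.9
  P: 0 + 1(178) = 178

ξ = 178 mol/min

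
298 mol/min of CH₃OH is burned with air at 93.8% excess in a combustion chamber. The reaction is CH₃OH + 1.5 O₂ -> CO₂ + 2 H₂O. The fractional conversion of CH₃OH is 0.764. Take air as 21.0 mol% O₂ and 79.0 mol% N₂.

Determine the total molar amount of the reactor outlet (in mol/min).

Stoichiometric O₂ = 1.5 × 298 = 447 mol/min; O₂ fed = 447 × 1.938 = 866.3 mol/min.
N₂ fed = 866.3 × 79/21 = 3259 mol/min.
Fuel reacted = 0.764 × 298 → ξ = 227.7 mol/min.
Outlet (n = n₀ + ν ξ):
  CH₃OH: 298 − 1(227.7) = 70.33
  O₂: 866.3 − 1.5(227.7) = 524.8
  N₂: 3259 (inert)
  CO₂: 0 + 1(227.7) = 227.7
  H₂O: 0 + 2(227.7) = 455.3
Total out = 70.33 + 524.8 + 3259 + 227.7 + 455.3 = 4537 mol/min.

4540 mol/min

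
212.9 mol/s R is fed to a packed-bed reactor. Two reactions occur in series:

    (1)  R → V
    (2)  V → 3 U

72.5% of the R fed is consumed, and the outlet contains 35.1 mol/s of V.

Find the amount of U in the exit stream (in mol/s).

Conversion of R: R consumed = 1ξ₁ = 0.725 × 212.9 → ξ₁ = 154.4 mol/s.
V balance: n_V = 0 + 1ξ₁ − 1ξ₂ = 35.1 → ξ₂ = (1·154.4 − 35.1)/1 = 119.3 mol/s.
Outlet amounts (n = n₀ + Σ ν·ξ):
  R: 212.9 − 1(154.4) = 58.55
  V: 0 + 1(154.4) − 1(119.3) = 35.1
  U: 0 + 3(119.3) = 357.8

358 mol/s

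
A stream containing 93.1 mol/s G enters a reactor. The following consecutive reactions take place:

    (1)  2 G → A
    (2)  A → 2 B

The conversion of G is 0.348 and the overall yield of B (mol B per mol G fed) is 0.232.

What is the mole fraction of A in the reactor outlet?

Conversion of G: G consumed = 2ξ₁ = 0.348 × 93.1 → ξ₁ = 16.2 mol/s.
Yield of B: 2ξ₂ / 93.1 = 0.232 → ξ₂ = 10.8 mol/s.
Outlet amounts (n = n₀ + Σ ν·ξ):
  G: 93.1 − 2(16.2) = 60.7
  A: 0 + 1(16.2) − 1(10.8) = 5.4
  B: 0 + 2(10.8) = 21.6
Total out = 87.7 mol/s; y_A = 5.4 / 87.7 = 0.06157.

0.0616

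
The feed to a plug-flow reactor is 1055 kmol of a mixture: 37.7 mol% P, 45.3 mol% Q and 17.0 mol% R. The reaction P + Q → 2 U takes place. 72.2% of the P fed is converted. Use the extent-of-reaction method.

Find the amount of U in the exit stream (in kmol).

574 kmol

P reacted = 0.722 × 397.7 = 287.2 kmol; ν_P = −1, so ξ = 287.2/1 = 287.2 kmol.
Outlet amounts (n = n₀ + ν ξ):
  P: 397.7 − 1(287.2) = 110.6
  Q: 477.9 − 1(287.2) = 190.8
  U: 0 + 2(287.2) = 574.3
  R: 179.3 (inert)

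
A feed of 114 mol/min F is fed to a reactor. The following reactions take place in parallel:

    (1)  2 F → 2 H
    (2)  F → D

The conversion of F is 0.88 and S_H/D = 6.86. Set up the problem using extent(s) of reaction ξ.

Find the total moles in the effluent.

Conversion of F: F consumed = 0.88 × 114 = 100.3 mol/min = 2ξ₁ + 1ξ₂.
Selectivity: 2ξ₁ / (1ξ₂) = 6.86 → ξ₁ = 3.43 ξ₂.
Substitute: (2·3.43 + 1) ξ₂ = 100.3 → ξ₂ = 12.76 mol/min, ξ₁ = 43.78 mol/min.
Outlet amounts (n = n₀ + Σ ν·ξ):
  F: 114 − 2(43.78) − 1(12.76) = 13.68
  H: 0 + 2(43.78) = 87.56
  D: 0 + 1(12.76) = 12.76
Total out = 13.68 + 87.56 + 12.76 = 114 mol/min.

114 mol/min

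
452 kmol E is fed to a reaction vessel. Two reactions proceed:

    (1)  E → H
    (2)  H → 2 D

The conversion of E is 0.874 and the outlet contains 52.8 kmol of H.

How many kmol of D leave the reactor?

Conversion of E: E consumed = 1ξ₁ = 0.874 × 452 → ξ₁ = 395 kmol.
H balance: n_H = 0 + 1ξ₁ − 1ξ₂ = 52.8 → ξ₂ = (1·395 − 52.8)/1 = 342.2 kmol.
Outlet amounts (n = n₀ + Σ ν·ξ):
  E: 452 − 1(395) = 56.95
  H: 0 + 1(395) − 1(342.2) = 52.8
  D: 0 + 2(342.2) = 684.5

684 kmol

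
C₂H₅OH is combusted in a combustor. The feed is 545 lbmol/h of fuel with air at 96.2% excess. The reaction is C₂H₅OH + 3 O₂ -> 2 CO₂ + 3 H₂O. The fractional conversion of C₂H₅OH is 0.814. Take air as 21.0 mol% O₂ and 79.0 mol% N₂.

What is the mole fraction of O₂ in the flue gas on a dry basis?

0.126

Stoichiometric O₂ = 3 × 545 = 1635 lbmol/h; O₂ fed = 1635 × 1.962 = 3208 lbmol/h.
N₂ fed = 3208 × 79/21 = 12070 lbmol/h.
Fuel reacted = 0.814 × 545 → ξ = 443.6 lbmol/h.
Outlet (n = n₀ + ν ξ):
  C₂H₅OH: 545 − 1(443.6) = 101.4
  O₂: 3208 − 3(443.6) = 1877
  N₂: 12070 (inert)
  CO₂: 0 + 2(443.6) = 887.3
  H₂O: 0 + 3(443.6) = 1331
Dry total = 14930 lbmol/h; y_O₂ (dry) = 1877 / 14930 = 0.1257.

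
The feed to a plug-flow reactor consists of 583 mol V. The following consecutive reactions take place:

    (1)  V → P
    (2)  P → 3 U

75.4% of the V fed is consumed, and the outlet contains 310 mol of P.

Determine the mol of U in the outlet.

389 mol

Conversion of V: V consumed = 1ξ₁ = 0.754 × 583 → ξ₁ = 439.6 mol.
P balance: n_P = 0 + 1ξ₁ − 1ξ₂ = 310 → ξ₂ = (1·439.6 − 310)/1 = 129.6 mol.
Outlet amounts (n = n₀ + Σ ν·ξ):
  V: 583 − 1(439.6) = 143.4
  P: 0 + 1(439.6) − 1(129.6) = 310
  U: 0 + 3(129.6) = 388.7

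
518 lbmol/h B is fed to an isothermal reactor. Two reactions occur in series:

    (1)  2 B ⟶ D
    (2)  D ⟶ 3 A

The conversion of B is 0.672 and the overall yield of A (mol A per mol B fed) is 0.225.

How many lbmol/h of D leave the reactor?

135 lbmol/h

Conversion of B: B consumed = 2ξ₁ = 0.672 × 518 → ξ₁ = 174 lbmol/h.
Yield of A: 3ξ₂ / 518 = 0.225 → ξ₂ = 38.85 lbmol/h.
Outlet amounts (n = n₀ + Σ ν·ξ):
  B: 518 − 2(174) = 169.9
  D: 0 + 1(174) − 1(38.85) = 135.2
  A: 0 + 3(38.85) = 116.6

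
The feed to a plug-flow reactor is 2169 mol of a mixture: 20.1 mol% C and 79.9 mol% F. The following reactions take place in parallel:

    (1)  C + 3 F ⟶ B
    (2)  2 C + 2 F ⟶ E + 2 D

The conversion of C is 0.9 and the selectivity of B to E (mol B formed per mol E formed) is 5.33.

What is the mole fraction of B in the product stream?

0.227

Conversion of C: C consumed = 0.9 × 436 = 392.4 mol = 1ξ₁ + 2ξ₂.
Selectivity: 1ξ₁ / (1ξ₂) = 5.33 → ξ₁ = 5.33 ξ₂.
Substitute: (1·5.33 + 2) ξ₂ = 392.4 → ξ₂ = 53.53 mol, ξ₁ = 285.3 mol.
Outlet amounts (n = n₀ + Σ ν·ξ):
  C: 436 − 1(285.3) − 2(53.53) = 43.6
  F: 1733 − 3(285.3) − 2(53.53) = 770
  B: 0 + 1(285.3) = 285.3
  E: 0 + 1(53.53) = 53.53
  D: 0 + 2(53.53) = 107.1
Total out = 1260 mol; y_B = 285.3 / 1260 = 0.2265.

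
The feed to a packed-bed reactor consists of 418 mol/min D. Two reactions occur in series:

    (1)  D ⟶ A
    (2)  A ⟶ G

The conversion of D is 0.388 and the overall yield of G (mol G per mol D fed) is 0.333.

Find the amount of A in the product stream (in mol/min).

23 mol/min

Conversion of D: D consumed = 1ξ₁ = 0.388 × 418 → ξ₁ = 162.2 mol/min.
Yield of G: 1ξ₂ / 418 = 0.333 → ξ₂ = 139.2 mol/min.
Outlet amounts (n = n₀ + Σ ν·ξ):
  D: 418 − 1(162.2) = 255.8
  A: 0 + 1(162.2) − 1(139.2) = 22.99
  G: 0 + 1(139.2) = 139.2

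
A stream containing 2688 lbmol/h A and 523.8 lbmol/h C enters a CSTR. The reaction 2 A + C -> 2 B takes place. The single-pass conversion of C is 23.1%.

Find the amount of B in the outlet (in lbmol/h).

242 lbmol/h

C reacted = 0.231 × 523.8 = 121 lbmol/h; ν_C = −1, so ξ = 121/1 = 121 lbmol/h.
Outlet amounts (n = n₀ + ν ξ):
  A: 2688 − 2(121) = 2446
  C: 523.8 − 1(121) = 402.8
  B: 0 + 2(121) = 242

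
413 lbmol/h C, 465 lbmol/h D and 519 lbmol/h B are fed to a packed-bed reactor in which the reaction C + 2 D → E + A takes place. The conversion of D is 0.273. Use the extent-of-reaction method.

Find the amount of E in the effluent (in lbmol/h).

63.5 lbmol/h

D reacted = 0.273 × 465 = 126.9 lbmol/h; ν_D = −2, so ξ = 126.9/2 = 63.47 lbmol/h.
Outlet amounts (n = n₀ + ν ξ):
  C: 413 − 1(63.47) = 349.5
  D: 465 − 2(63.47) = 338.1
  E: 0 + 1(63.47) = 63.47
  A: 0 + 1(63.47) = 63.47
  B: 519 (inert)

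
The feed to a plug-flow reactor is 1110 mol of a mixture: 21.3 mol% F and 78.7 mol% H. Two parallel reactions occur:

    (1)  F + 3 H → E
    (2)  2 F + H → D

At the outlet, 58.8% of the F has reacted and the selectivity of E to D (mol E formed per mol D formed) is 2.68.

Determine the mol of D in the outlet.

29.7 mol

Conversion of F: F consumed = 0.588 × 236.4 = 139 mol = 1ξ₁ + 2ξ₂.
Selectivity: 1ξ₁ / (1ξ₂) = 2.68 → ξ₁ = 2.68 ξ₂.
Substitute: (1·2.68 + 2) ξ₂ = 139 → ξ₂ = 29.71 mol, ξ₁ = 79.61 mol.
Outlet amounts (n = n₀ + Σ ν·ξ):
  F: 236.4 − 1(79.61) − 2(29.71) = 97.41
  H: 873.6 − 3(79.61) − 1(29.71) = 605
  E: 0 + 1(79.61) = 79.61
  D: 0 + 1(29.71) = 29.71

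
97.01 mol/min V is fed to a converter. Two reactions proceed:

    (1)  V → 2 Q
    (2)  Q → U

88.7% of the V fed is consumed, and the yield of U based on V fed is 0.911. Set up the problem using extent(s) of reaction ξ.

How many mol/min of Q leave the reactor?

Conversion of V: V consumed = 1ξ₁ = 0.887 × 97.01 → ξ₁ = 86.05 mol/min.
Yield of U: 1ξ₂ / 97.01 = 0.911 → ξ₂ = 88.38 mol/min.
Outlet amounts (n = n₀ + Σ ν·ξ):
  V: 97.01 − 1(86.05) = 10.96
  Q: 0 + 2(86.05) − 1(88.38) = 83.72
  U: 0 + 1(88.38) = 88.38

83.7 mol/min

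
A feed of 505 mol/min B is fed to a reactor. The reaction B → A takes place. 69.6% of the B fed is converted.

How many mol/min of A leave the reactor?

351 mol/min

B reacted = 0.696 × 505 = 351.5 mol/min; ν_B = −1, so ξ = 351.5/1 = 351.5 mol/min.
Outlet amounts (n = n₀ + ν ξ):
  B: 505 − 1(351.5) = 153.5
  A: 0 + 1(351.5) = 351.5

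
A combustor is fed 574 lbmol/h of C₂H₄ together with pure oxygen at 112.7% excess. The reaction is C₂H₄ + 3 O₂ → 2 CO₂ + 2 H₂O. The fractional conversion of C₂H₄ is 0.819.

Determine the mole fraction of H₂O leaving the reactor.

Stoichiometric O₂ = 3 × 574 = 1722 lbmol/h; O₂ fed = 1722 × 2.127 = 3663 lbmol/h.
Fuel reacted = 0.819 × 574 → ξ = 470.1 lbmol/h.
Outlet (n = n₀ + ν ξ):
  C₂H₄: 574 − 1(470.1) = 103.9
  O₂: 3663 − 3(470.1) = 2252
  CO₂: 0 + 2(470.1) = 940.2
  H₂O: 0 + 2(470.1) = 940.2
Total out = 4237 lbmol/h; y_H₂O = 940.2 / 4237 = 0.2219.

0.222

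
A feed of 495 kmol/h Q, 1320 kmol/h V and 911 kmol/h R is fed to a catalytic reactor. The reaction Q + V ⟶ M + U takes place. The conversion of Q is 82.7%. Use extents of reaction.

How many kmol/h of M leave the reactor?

Q reacted = 0.827 × 495 = 409.4 kmol/h; ν_Q = −1, so ξ = 409.4/1 = 409.4 kmol/h.
Outlet amounts (n = n₀ + ν ξ):
  Q: 495 − 1(409.4) = 85.64
  V: 1320 − 1(409.4) = 910.6
  M: 0 + 1(409.4) = 409.4
  U: 0 + 1(409.4) = 409.4
  R: 911 (inert)

409 kmol/h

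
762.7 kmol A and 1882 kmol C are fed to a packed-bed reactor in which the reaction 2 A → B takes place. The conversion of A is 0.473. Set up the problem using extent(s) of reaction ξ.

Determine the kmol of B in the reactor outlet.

A reacted = 0.473 × 762.7 = 360.8 kmol; ν_A = −2, so ξ = 360.8/2 = 180.4 kmol.
Outlet amounts (n = n₀ + ν ξ):
  A: 762.7 − 2(180.4) = 401.9
  B: 0 + 1(180.4) = 180.4
  C: 1882 (inert)

180 kmol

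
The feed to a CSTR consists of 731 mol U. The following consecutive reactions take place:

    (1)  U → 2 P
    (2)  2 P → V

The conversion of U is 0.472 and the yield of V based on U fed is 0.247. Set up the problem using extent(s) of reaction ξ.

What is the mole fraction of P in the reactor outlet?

Conversion of U: U consumed = 1ξ₁ = 0.472 × 731 → ξ₁ = 345 mol.
Yield of V: 1ξ₂ / 731 = 0.247 → ξ₂ = 180.6 mol.
Outlet amounts (n = n₀ + Σ ν·ξ):
  U: 731 − 1(345) = 386
  P: 0 + 2(345) − 2(180.6) = 328.9
  V: 0 + 1(180.6) = 180.6
Total out = 895.5 mol; y_P = 328.9 / 895.5 = 0.3673.

0.367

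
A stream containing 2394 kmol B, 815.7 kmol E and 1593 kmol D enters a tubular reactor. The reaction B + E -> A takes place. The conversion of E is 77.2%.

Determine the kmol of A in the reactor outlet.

630 kmol

E reacted = 0.772 × 815.7 = 629.7 kmol; ν_E = −1, so ξ = 629.7/1 = 629.7 kmol.
Outlet amounts (n = n₀ + ν ξ):
  B: 2394 − 1(629.7) = 1764
  E: 815.7 − 1(629.7) = 186
  A: 0 + 1(629.7) = 629.7
  D: 1593 (inert)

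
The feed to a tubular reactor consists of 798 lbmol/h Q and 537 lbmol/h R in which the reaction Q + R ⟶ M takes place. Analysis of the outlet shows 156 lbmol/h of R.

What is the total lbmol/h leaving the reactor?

For R: n = n₀ − 1ξ → 156 = 537 − 1ξ, giving ξ = 381 lbmol/h.
Outlet amounts (n = n₀ + ν ξ):
  Q: 798 − 1(381) = 417
  R: 537 − 1(381) = 156
  M: 0 + 1(381) = 381
Total out = 417 + 156 + 381 = 954 lbmol/h.

954 lbmol/h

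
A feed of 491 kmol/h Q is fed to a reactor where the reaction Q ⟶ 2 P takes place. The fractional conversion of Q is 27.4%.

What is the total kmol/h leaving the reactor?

626 kmol/h

Q reacted = 0.274 × 491 = 134.5 kmol/h; ν_Q = −1, so ξ = 134.5/1 = 134.5 kmol/h.
Outlet amounts (n = n₀ + ν ξ):
  Q: 491 − 1(134.5) = 356.5
  P: 0 + 2(134.5) = 269.1
Total out = 356.5 + 269.1 = 625.5 kmol/h.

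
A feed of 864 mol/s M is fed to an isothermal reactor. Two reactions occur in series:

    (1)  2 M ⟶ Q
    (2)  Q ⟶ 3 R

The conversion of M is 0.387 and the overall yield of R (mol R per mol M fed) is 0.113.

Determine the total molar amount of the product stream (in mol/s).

762 mol/s

Conversion of M: M consumed = 2ξ₁ = 0.387 × 864 → ξ₁ = 167.2 mol/s.
Yield of R: 3ξ₂ / 864 = 0.113 → ξ₂ = 32.54 mol/s.
Outlet amounts (n = n₀ + Σ ν·ξ):
  M: 864 − 2(167.2) = 529.6
  Q: 0 + 1(167.2) − 1(32.54) = 134.6
  R: 0 + 3(32.54) = 97.63
Total out = 529.6 + 134.6 + 97.63 = 761.9 mol/s.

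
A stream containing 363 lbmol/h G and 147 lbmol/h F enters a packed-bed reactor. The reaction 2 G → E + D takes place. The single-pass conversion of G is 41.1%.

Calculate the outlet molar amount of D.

G reacted = 0.411 × 363 = 149.2 lbmol/h; ν_G = −2, so ξ = 149.2/2 = 74.6 lbmol/h.
Outlet amounts (n = n₀ + ν ξ):
  G: 363 − 2(74.6) = 213.8
  E: 0 + 1(74.6) = 74.6
  D: 0 + 1(74.6) = 74.6
  F: 147 (inert)

74.6 lbmol/h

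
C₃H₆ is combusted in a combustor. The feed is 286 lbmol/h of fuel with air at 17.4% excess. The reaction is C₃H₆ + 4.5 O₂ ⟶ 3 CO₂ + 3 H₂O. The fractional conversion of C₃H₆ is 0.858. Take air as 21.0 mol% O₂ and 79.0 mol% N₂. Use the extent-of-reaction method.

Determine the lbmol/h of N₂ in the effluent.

5680 lbmol/h

Stoichiometric O₂ = 4.5 × 286 = 1287 lbmol/h; O₂ fed = 1287 × 1.174 = 1511 lbmol/h.
N₂ fed = 1511 × 79/21 = 5684 lbmol/h.
Fuel reacted = 0.858 × 286 → ξ = 245.4 lbmol/h.
Outlet (n = n₀ + ν ξ):
  C₃H₆: 286 − 1(245.4) = 40.61
  O₂: 1511 − 4.5(245.4) = 406.7
  N₂: 5684 (inert)
  CO₂: 0 + 3(245.4) = 736.2
  H₂O: 0 + 3(245.4) = 736.2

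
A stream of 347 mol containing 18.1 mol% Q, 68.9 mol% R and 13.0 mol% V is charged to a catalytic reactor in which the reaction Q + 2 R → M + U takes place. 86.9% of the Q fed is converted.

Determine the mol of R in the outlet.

130 mol

Q reacted = 0.869 × 62.81 = 54.58 mol; ν_Q = −1, so ξ = 54.58/1 = 54.58 mol.
Outlet amounts (n = n₀ + ν ξ):
  Q: 62.81 − 1(54.58) = 8.228
  R: 239.1 − 2(54.58) = 129.9
  M: 0 + 1(54.58) = 54.58
  U: 0 + 1(54.58) = 54.58
  V: 45.11 (inert)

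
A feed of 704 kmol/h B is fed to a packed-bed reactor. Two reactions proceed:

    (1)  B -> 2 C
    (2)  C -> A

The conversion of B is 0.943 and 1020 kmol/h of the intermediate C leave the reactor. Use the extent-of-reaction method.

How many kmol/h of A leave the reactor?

308 kmol/h

Conversion of B: B consumed = 1ξ₁ = 0.943 × 704 → ξ₁ = 663.9 kmol/h.
C balance: n_C = 0 + 2ξ₁ − 1ξ₂ = 1020 → ξ₂ = (2·663.9 − 1020)/1 = 307.7 kmol/h.
Outlet amounts (n = n₀ + Σ ν·ξ):
  B: 704 − 1(663.9) = 40.13
  C: 0 + 2(663.9) − 1(307.7) = 1020
  A: 0 + 1(307.7) = 307.7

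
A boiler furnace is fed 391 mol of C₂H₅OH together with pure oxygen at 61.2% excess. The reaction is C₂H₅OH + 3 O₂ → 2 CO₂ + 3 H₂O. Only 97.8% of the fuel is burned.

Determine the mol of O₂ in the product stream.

744 mol

Stoichiometric O₂ = 3 × 391 = 1173 mol; O₂ fed = 1173 × 1.612 = 1891 mol.
Fuel reacted = 0.978 × 391 → ξ = 382.4 mol.
Outlet (n = n₀ + ν ξ):
  C₂H₅OH: 391 − 1(382.4) = 8.602
  O₂: 1891 − 3(382.4) = 743.7
  CO₂: 0 + 2(382.4) = 764.8
  H₂O: 0 + 3(382.4) = 1147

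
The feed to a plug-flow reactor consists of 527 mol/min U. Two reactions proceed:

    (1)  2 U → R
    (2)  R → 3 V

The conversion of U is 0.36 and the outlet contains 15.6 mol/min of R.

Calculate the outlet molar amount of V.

238 mol/min

Conversion of U: U consumed = 2ξ₁ = 0.36 × 527 → ξ₁ = 94.86 mol/min.
R balance: n_R = 0 + 1ξ₁ − 1ξ₂ = 15.6 → ξ₂ = (1·94.86 − 15.6)/1 = 79.26 mol/min.
Outlet amounts (n = n₀ + Σ ν·ξ):
  U: 527 − 2(94.86) = 337.3
  R: 0 + 1(94.86) − 1(79.26) = 15.6
  V: 0 + 3(79.26) = 237.8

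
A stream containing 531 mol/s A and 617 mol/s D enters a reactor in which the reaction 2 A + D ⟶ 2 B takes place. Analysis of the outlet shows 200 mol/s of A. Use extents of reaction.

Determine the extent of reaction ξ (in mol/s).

For A: n = n₀ − 2ξ → 200 = 531 − 2ξ, giving ξ = 165.5 mol/s.
Outlet amounts (n = n₀ + ν ξ):
  A: 531 − 2(165.5) = 200
  D: 617 − 1(165.5) = 451.5
  B: 0 + 2(165.5) = 331

ξ = 166 mol/s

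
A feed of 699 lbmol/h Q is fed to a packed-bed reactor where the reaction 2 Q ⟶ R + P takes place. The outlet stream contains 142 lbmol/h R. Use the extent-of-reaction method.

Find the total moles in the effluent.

For R: n = n₀ + 1ξ → 142 = 0 + 1ξ, giving ξ = 142 lbmol/h.
Outlet amounts (n = n₀ + ν ξ):
  Q: 699 − 2(142) = 415
  R: 0 + 1(142) = 142
  P: 0 + 1(142) = 142
Total out = 415 + 142 + 142 = 699 lbmol/h.

699 lbmol/h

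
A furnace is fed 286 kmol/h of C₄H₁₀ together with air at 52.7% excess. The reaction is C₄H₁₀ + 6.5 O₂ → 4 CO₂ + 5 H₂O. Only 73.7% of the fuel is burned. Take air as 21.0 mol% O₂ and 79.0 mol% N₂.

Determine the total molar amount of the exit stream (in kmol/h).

14100 kmol/h

Stoichiometric O₂ = 6.5 × 286 = 1859 kmol/h; O₂ fed = 1859 × 1.527 = 2839 kmol/h.
N₂ fed = 2839 × 79/21 = 10680 kmol/h.
Fuel reacted = 0.737 × 286 → ξ = 210.8 kmol/h.
Outlet (n = n₀ + ν ξ):
  C₄H₁₀: 286 − 1(210.8) = 75.22
  O₂: 2839 − 6.5(210.8) = 1469
  N₂: 10680 (inert)
  CO₂: 0 + 4(210.8) = 843.1
  H₂O: 0 + 5(210.8) = 1054
Total out = 75.22 + 1469 + 10680 + 843.1 + 1054 = 14120 kmol/h.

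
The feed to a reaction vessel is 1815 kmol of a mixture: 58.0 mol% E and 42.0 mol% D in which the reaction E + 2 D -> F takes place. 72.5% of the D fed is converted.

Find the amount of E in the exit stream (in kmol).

776 kmol

D reacted = 0.725 × 762.3 = 552.7 kmol; ν_D = −2, so ξ = 552.7/2 = 276.3 kmol.
Outlet amounts (n = n₀ + ν ξ):
  E: 1053 − 1(276.3) = 776.4
  D: 762.3 − 2(276.3) = 209.6
  F: 0 + 1(276.3) = 276.3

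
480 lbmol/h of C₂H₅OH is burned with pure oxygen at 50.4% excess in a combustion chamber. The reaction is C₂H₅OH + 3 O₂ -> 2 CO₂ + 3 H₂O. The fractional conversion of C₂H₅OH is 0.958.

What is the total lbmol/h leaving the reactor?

3110 lbmol/h

Stoichiometric O₂ = 3 × 480 = 1440 lbmol/h; O₂ fed = 1440 × 1.504 = 2166 lbmol/h.
Fuel reacted = 0.958 × 480 → ξ = 459.8 lbmol/h.
Outlet (n = n₀ + ν ξ):
  C₂H₅OH: 480 − 1(459.8) = 20.16
  O₂: 2166 − 3(459.8) = 786.2
  CO₂: 0 + 2(459.8) = 919.7
  H₂O: 0 + 3(459.8) = 1380
Total out = 20.16 + 786.2 + 919.7 + 1380 = 3106 lbmol/h.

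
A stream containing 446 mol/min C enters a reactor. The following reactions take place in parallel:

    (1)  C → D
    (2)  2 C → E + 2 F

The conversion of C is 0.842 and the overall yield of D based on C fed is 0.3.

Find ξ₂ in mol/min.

Yield of D: 1ξ₁ / 446 = 0.3 → ξ₁ = 133.8 mol/min.
Conversion of C: 1ξ₁ + 2ξ₂ = 0.842 × 446 = 375.5 → ξ₂ = 120.9 mol/min.
Outlet amounts (n = n₀ + Σ ν·ξ):
  C: 446 − 1(133.8) − 2(120.9) = 70.47
  D: 0 + 1(133.8) = 133.8
  E: 0 + 1(120.9) = 120.9
  F: 0 + 2(120.9) = 241.7

ξ₂ = 121 mol/min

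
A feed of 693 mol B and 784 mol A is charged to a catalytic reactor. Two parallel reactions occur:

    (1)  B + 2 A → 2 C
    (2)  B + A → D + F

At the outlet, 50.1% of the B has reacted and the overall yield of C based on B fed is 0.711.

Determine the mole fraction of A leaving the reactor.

Yield of C: 2ξ₁ / 693 = 0.711 → ξ₁ = 246.4 mol.
Conversion of B: 1ξ₁ + 1ξ₂ = 0.501 × 693 = 347.2 → ξ₂ = 100.8 mol.
Outlet amounts (n = n₀ + Σ ν·ξ):
  B: 693 − 1(246.4) − 1(100.8) = 345.8
  A: 784 − 2(246.4) − 1(100.8) = 190.4
  C: 0 + 2(246.4) = 492.7
  D: 0 + 1(100.8) = 100.8
  F: 0 + 1(100.8) = 100.8
Total out = 1231 mol; y_A = 190.4 / 1231 = 0.1548.

0.155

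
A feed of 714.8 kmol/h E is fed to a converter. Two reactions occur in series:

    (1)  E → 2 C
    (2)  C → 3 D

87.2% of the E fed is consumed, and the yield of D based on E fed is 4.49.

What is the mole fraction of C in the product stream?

Conversion of E: E consumed = 1ξ₁ = 0.872 × 714.8 → ξ₁ = 623.3 kmol/h.
Yield of D: 3ξ₂ / 714.8 = 4.49 → ξ₂ = 1070 kmol/h.
Outlet amounts (n = n₀ + Σ ν·ξ):
  E: 714.8 − 1(623.3) = 91.49
  C: 0 + 2(623.3) − 1(1070) = 176.8
  D: 0 + 3(1070) = 3209
Total out = 3478 kmol/h; y_C = 176.8 / 3478 = 0.05084.

0.0508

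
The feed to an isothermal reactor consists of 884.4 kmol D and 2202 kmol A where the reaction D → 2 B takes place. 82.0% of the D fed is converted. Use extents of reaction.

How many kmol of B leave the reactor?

1450 kmol

D reacted = 0.82 × 884.4 = 725.2 kmol; ν_D = −1, so ξ = 725.2/1 = 725.2 kmol.
Outlet amounts (n = n₀ + ν ξ):
  D: 884.4 − 1(725.2) = 159.2
  B: 0 + 2(725.2) = 1450
  A: 2202 (inert)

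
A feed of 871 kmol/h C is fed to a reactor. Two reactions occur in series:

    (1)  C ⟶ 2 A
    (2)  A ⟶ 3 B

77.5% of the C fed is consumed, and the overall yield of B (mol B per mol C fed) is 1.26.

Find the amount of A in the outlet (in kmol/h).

984 kmol/h

Conversion of C: C consumed = 1ξ₁ = 0.775 × 871 → ξ₁ = 675 kmol/h.
Yield of B: 3ξ₂ / 871 = 1.26 → ξ₂ = 365.8 kmol/h.
Outlet amounts (n = n₀ + Σ ν·ξ):
  C: 871 − 1(675) = 196
  A: 0 + 2(675) − 1(365.8) = 984.2
  B: 0 + 3(365.8) = 1097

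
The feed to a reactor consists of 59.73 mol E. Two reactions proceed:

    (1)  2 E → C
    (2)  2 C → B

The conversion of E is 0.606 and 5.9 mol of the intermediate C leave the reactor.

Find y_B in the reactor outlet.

Conversion of E: E consumed = 2ξ₁ = 0.606 × 59.73 → ξ₁ = 18.1 mol.
C balance: n_C = 0 + 1ξ₁ − 2ξ₂ = 5.9 → ξ₂ = (1·18.1 − 5.9)/2 = 6.099 mol.
Outlet amounts (n = n₀ + Σ ν·ξ):
  E: 59.73 − 2(18.1) = 23.53
  C: 0 + 1(18.1) − 2(6.099) = 5.9
  B: 0 + 1(6.099) = 6.099
Total out = 35.53 mol; y_B = 6.099 / 35.53 = 0.1716.

0.172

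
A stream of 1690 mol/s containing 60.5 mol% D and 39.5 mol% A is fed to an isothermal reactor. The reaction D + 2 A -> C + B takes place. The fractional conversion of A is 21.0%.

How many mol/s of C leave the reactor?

70.1 mol/s

A reacted = 0.21 × 667.5 = 140.2 mol/s; ν_A = −2, so ξ = 140.2/2 = 70.09 mol/s.
Outlet amounts (n = n₀ + ν ξ):
  D: 1022 − 1(70.09) = 952.4
  A: 667.5 − 2(70.09) = 527.4
  C: 0 + 1(70.09) = 70.09
  B: 0 + 1(70.09) = 70.09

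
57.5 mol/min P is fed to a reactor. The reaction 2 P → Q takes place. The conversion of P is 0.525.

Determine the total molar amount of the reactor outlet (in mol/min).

P reacted = 0.525 × 57.5 = 30.19 mol/min; ν_P = −2, so ξ = 30.19/2 = 15.09 mol/min.
Outlet amounts (n = n₀ + ν ξ):
  P: 57.5 − 2(15.09) = 27.31
  Q: 0 + 1(15.09) = 15.09
Total out = 27.31 + 15.09 = 42.41 mol/min.

42.4 mol/min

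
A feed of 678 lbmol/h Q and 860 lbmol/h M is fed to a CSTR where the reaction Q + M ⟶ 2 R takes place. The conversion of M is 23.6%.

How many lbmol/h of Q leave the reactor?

M reacted = 0.236 × 860 = 203 lbmol/h; ν_M = −1, so ξ = 203/1 = 203 lbmol/h.
Outlet amounts (n = n₀ + ν ξ):
  Q: 678 − 1(203) = 475
  M: 860 − 1(203) = 657
  R: 0 + 2(203) = 405.9

475 lbmol/h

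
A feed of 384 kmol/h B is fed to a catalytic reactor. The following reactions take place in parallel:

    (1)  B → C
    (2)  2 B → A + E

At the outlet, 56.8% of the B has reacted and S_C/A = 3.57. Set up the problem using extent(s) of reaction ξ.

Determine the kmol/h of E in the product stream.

Conversion of B: B consumed = 0.568 × 384 = 218.1 kmol/h = 1ξ₁ + 2ξ₂.
Selectivity: 1ξ₁ / (1ξ₂) = 3.57 → ξ₁ = 3.57 ξ₂.
Substitute: (1·3.57 + 2) ξ₂ = 218.1 → ξ₂ = 39.16 kmol/h, ξ₁ = 139.8 kmol/h.
Outlet amounts (n = n₀ + Σ ν·ξ):
  B: 384 − 1(139.8) − 2(39.16) = 165.9
  C: 0 + 1(139.8) = 139.8
  A: 0 + 1(39.16) = 39.16
  E: 0 + 1(39.16) = 39.16

39.2 kmol/h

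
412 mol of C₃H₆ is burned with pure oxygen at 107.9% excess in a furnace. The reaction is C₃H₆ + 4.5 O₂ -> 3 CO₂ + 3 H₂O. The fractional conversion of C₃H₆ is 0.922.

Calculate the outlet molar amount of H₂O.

Stoichiometric O₂ = 4.5 × 412 = 1854 mol; O₂ fed = 1854 × 2.079 = 3854 mol.
Fuel reacted = 0.922 × 412 → ξ = 379.9 mol.
Outlet (n = n₀ + ν ξ):
  C₃H₆: 412 − 1(379.9) = 32.14
  O₂: 3854 − 4.5(379.9) = 2145
  CO₂: 0 + 3(379.9) = 1140
  H₂O: 0 + 3(379.9) = 1140

1140 mol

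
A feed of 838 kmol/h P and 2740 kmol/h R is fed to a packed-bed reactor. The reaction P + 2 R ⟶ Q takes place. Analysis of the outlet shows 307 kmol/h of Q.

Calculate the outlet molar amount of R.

For Q: n = n₀ + 1ξ → 307 = 0 + 1ξ, giving ξ = 307 kmol/h.
Outlet amounts (n = n₀ + ν ξ):
  P: 838 − 1(307) = 531
  R: 2740 − 2(307) = 2126
  Q: 0 + 1(307) = 307

2130 kmol/h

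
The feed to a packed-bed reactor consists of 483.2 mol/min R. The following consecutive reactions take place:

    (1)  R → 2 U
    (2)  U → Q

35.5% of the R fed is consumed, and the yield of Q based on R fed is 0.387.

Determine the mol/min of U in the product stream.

156 mol/min

Conversion of R: R consumed = 1ξ₁ = 0.355 × 483.2 → ξ₁ = 171.5 mol/min.
Yield of Q: 1ξ₂ / 483.2 = 0.387 → ξ₂ = 187 mol/min.
Outlet amounts (n = n₀ + Σ ν·ξ):
  R: 483.2 − 1(171.5) = 311.7
  U: 0 + 2(171.5) − 1(187) = 156.1
  Q: 0 + 1(187) = 187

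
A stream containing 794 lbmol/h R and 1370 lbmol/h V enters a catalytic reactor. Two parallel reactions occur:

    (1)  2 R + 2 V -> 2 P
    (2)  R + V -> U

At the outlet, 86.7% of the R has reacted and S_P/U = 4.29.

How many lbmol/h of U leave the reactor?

130 lbmol/h

Conversion of R: R consumed = 0.867 × 794 = 688.4 lbmol/h = 2ξ₁ + 1ξ₂.
Selectivity: 2ξ₁ / (1ξ₂) = 4.29 → ξ₁ = 2.145 ξ₂.
Substitute: (2·2.145 + 1) ξ₂ = 688.4 → ξ₂ = 130.1 lbmol/h, ξ₁ = 279.1 lbmol/h.
Outlet amounts (n = n₀ + Σ ν·ξ):
  R: 794 − 2(279.1) − 1(130.1) = 105.6
  V: 1370 − 2(279.1) − 1(130.1) = 681.6
  P: 0 + 2(279.1) = 558.3
  U: 0 + 1(130.1) = 130.1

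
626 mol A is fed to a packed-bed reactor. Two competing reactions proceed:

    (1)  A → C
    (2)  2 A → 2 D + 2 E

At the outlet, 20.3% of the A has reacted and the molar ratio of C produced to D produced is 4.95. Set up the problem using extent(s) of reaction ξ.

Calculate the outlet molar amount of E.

21.4 mol

Conversion of A: A consumed = 0.203 × 626 = 127.1 mol = 1ξ₁ + 2ξ₂.
Selectivity: 1ξ₁ / (2ξ₂) = 4.95 → ξ₁ = 9.9 ξ₂.
Substitute: (1·9.9 + 2) ξ₂ = 127.1 → ξ₂ = 10.68 mol, ξ₁ = 105.7 mol.
Outlet amounts (n = n₀ + Σ ν·ξ):
  A: 626 − 1(105.7) − 2(10.68) = 498.9
  C: 0 + 1(105.7) = 105.7
  D: 0 + 2(10.68) = 21.36
  E: 0 + 2(10.68) = 21.36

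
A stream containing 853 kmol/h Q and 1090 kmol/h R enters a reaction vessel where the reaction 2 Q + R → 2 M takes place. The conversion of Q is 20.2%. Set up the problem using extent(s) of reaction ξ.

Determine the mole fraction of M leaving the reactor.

Q reacted = 0.202 × 853 = 172.3 kmol/h; ν_Q = −2, so ξ = 172.3/2 = 86.15 kmol/h.
Outlet amounts (n = n₀ + ν ξ):
  Q: 853 − 2(86.15) = 680.7
  R: 1090 − 1(86.15) = 1004
  M: 0 + 2(86.15) = 172.3
Total out = 1857 kmol/h; y_M = 172.3 / 1857 = 0.09279.

0.0928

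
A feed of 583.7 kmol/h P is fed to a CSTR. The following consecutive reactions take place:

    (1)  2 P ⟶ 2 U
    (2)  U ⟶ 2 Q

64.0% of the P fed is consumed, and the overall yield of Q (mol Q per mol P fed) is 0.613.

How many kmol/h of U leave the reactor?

Conversion of P: P consumed = 2ξ₁ = 0.64 × 583.7 → ξ₁ = 186.8 kmol/h.
Yield of Q: 2ξ₂ / 583.7 = 0.613 → ξ₂ = 178.9 kmol/h.
Outlet amounts (n = n₀ + Σ ν·ξ):
  P: 583.7 − 2(186.8) = 210.1
  U: 0 + 2(186.8) − 1(178.9) = 194.7
  Q: 0 + 2(178.9) = 357.8

195 kmol/h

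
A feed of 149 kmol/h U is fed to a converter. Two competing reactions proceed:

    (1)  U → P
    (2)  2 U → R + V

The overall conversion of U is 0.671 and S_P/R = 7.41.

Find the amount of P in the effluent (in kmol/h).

78.7 kmol/h

Conversion of U: U consumed = 0.671 × 149 = 99.98 kmol/h = 1ξ₁ + 2ξ₂.
Selectivity: 1ξ₁ / (1ξ₂) = 7.41 → ξ₁ = 7.41 ξ₂.
Substitute: (1·7.41 + 2) ξ₂ = 99.98 → ξ₂ = 10.62 kmol/h, ξ₁ = 78.73 kmol/h.
Outlet amounts (n = n₀ + Σ ν·ξ):
  U: 149 − 1(78.73) − 2(10.62) = 49.02
  P: 0 + 1(78.73) = 78.73
  R: 0 + 1(10.62) = 10.62
  V: 0 + 1(10.62) = 10.62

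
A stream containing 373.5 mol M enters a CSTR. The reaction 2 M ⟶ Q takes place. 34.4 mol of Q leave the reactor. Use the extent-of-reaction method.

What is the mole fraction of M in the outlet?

0.899

For Q: n = n₀ + 1ξ → 34.4 = 0 + 1ξ, giving ξ = 34.4 mol.
Outlet amounts (n = n₀ + ν ξ):
  M: 373.5 − 2(34.4) = 304.7
  Q: 0 + 1(34.4) = 34.4
Total out = 339.1 mol; y_M = 304.7 / 339.1 = 0.8986.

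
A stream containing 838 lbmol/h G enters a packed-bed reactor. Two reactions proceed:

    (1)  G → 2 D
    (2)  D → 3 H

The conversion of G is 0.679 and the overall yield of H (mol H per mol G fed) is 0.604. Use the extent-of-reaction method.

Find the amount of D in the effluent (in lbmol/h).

969 lbmol/h

Conversion of G: G consumed = 1ξ₁ = 0.679 × 838 → ξ₁ = 569 lbmol/h.
Yield of H: 3ξ₂ / 838 = 0.604 → ξ₂ = 168.7 lbmol/h.
Outlet amounts (n = n₀ + Σ ν·ξ):
  G: 838 − 1(569) = 269
  D: 0 + 2(569) − 1(168.7) = 969.3
  H: 0 + 3(168.7) = 506.2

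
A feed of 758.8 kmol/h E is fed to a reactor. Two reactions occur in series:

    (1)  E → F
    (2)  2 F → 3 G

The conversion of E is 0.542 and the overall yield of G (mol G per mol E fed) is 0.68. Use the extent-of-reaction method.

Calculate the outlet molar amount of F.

67.3 kmol/h

Conversion of E: E consumed = 1ξ₁ = 0.542 × 758.8 → ξ₁ = 411.3 kmol/h.
Yield of G: 3ξ₂ / 758.8 = 0.68 → ξ₂ = 172 kmol/h.
Outlet amounts (n = n₀ + Σ ν·ξ):
  E: 758.8 − 1(411.3) = 347.5
  F: 0 + 1(411.3) − 2(172) = 67.28
  G: 0 + 3(172) = 516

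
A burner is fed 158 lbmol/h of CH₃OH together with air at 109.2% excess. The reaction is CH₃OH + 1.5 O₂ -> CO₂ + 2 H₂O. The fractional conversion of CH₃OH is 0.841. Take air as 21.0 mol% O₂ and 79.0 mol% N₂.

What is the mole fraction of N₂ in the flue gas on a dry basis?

Stoichiometric O₂ = 1.5 × 158 = 237 lbmol/h; O₂ fed = 237 × 2.092 = 495.8 lbmol/h.
N₂ fed = 495.8 × 79/21 = 1865 lbmol/h.
Fuel reacted = 0.841 × 158 → ξ = 132.9 lbmol/h.
Outlet (n = n₀ + ν ξ):
  CH₃OH: 158 − 1(132.9) = 25.12
  O₂: 495.8 − 1.5(132.9) = 296.5
  N₂: 1865 (inert)
  CO₂: 0 + 1(132.9) = 132.9
  H₂O: 0 + 2(132.9) = 265.8
Dry total = 2320 lbmol/h; y_N₂ (dry) = 1865 / 2320 = 0.8041.

0.804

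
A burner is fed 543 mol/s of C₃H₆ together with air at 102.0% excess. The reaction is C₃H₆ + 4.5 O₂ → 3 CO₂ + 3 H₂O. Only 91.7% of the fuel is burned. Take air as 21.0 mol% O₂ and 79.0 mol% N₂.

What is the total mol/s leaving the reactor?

24300 mol/s

Stoichiometric O₂ = 4.5 × 543 = 2444 mol/s; O₂ fed = 2444 × 2.020 = 4936 mol/s.
N₂ fed = 4936 × 79/21 = 18570 mol/s.
Fuel reacted = 0.917 × 543 → ξ = 497.9 mol/s.
Outlet (n = n₀ + ν ξ):
  C₃H₆: 543 − 1(497.9) = 45.07
  O₂: 4936 − 4.5(497.9) = 2695
  N₂: 18570 (inert)
  CO₂: 0 + 3(497.9) = 1494
  H₂O: 0 + 3(497.9) = 1494
Total out = 45.07 + 2695 + 18570 + 1494 + 1494 = 24300 mol/s.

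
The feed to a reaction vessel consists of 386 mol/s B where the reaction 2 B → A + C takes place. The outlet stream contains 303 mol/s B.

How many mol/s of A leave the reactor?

For B: n = n₀ − 2ξ → 303 = 386 − 2ξ, giving ξ = 41.5 mol/s.
Outlet amounts (n = n₀ + ν ξ):
  B: 386 − 2(41.5) = 303
  A: 0 + 1(41.5) = 41.5
  C: 0 + 1(41.5) = 41.5

41.5 mol/s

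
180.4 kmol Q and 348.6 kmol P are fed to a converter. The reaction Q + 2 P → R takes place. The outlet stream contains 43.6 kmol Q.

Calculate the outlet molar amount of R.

For Q: n = n₀ − 1ξ → 43.6 = 180.4 − 1ξ, giving ξ = 136.8 kmol.
Outlet amounts (n = n₀ + ν ξ):
  Q: 180.4 − 1(136.8) = 43.6
  P: 348.6 − 2(136.8) = 75
  R: 0 + 1(136.8) = 136.8

137 kmol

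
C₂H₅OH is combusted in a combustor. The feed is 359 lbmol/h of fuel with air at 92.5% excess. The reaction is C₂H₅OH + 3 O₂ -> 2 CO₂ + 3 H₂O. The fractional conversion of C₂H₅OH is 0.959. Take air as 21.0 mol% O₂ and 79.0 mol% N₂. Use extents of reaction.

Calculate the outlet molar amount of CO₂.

689 lbmol/h

Stoichiometric O₂ = 3 × 359 = 1077 lbmol/h; O₂ fed = 1077 × 1.925 = 2073 lbmol/h.
N₂ fed = 2073 × 79/21 = 7799 lbmol/h.
Fuel reacted = 0.959 × 359 → ξ = 344.3 lbmol/h.
Outlet (n = n₀ + ν ξ):
  C₂H₅OH: 359 − 1(344.3) = 14.72
  O₂: 2073 − 3(344.3) = 1040
  N₂: 7799 (inert)
  CO₂: 0 + 2(344.3) = 688.6
  H₂O: 0 + 3(344.3) = 1033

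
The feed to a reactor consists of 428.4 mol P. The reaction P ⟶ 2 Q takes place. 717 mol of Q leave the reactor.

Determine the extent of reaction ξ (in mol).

ξ = 358 mol

For Q: n = n₀ + 2ξ → 717 = 0 + 2ξ, giving ξ = 358.5 mol.
Outlet amounts (n = n₀ + ν ξ):
  P: 428.4 − 1(358.5) = 69.9
  Q: 0 + 2(358.5) = 717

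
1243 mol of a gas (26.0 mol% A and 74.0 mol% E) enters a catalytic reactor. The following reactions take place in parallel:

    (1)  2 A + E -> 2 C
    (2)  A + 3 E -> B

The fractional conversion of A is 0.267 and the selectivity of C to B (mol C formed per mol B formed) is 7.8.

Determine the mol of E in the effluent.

852 mol

Conversion of A: A consumed = 0.267 × 323.2 = 86.29 mol = 2ξ₁ + 1ξ₂.
Selectivity: 2ξ₁ / (1ξ₂) = 7.8 → ξ₁ = 3.9 ξ₂.
Substitute: (2·3.9 + 1) ξ₂ = 86.29 → ξ₂ = 9.806 mol, ξ₁ = 38.24 mol.
Outlet amounts (n = n₀ + Σ ν·ξ):
  A: 323.2 − 2(38.24) − 1(9.806) = 236.9
  E: 919.8 − 1(38.24) − 3(9.806) = 852.2
  C: 0 + 2(38.24) = 76.48
  B: 0 + 1(9.806) = 9.806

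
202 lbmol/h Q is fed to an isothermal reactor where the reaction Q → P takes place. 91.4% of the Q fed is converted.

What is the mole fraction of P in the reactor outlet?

0.914

Q reacted = 0.914 × 202 = 184.6 lbmol/h; ν_Q = −1, so ξ = 184.6/1 = 184.6 lbmol/h.
Outlet amounts (n = n₀ + ν ξ):
  Q: 202 − 1(184.6) = 17.37
  P: 0 + 1(184.6) = 184.6
Total out = 202 lbmol/h; y_P = 184.6 / 202 = 0.914.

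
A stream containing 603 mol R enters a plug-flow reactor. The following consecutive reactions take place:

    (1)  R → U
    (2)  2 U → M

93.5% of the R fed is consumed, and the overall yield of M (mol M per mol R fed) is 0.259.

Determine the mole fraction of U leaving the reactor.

0.563

Conversion of R: R consumed = 1ξ₁ = 0.935 × 603 → ξ₁ = 563.8 mol.
Yield of M: 1ξ₂ / 603 = 0.259 → ξ₂ = 156.2 mol.
Outlet amounts (n = n₀ + Σ ν·ξ):
  R: 603 − 1(563.8) = 39.19
  U: 0 + 1(563.8) − 2(156.2) = 251.5
  M: 0 + 1(156.2) = 156.2
Total out = 446.8 mol; y_U = 251.5 / 446.8 = 0.5628.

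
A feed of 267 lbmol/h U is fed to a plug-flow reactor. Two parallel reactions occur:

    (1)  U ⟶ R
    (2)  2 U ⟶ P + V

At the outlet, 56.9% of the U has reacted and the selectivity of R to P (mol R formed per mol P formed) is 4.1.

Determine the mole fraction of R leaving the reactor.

Conversion of U: U consumed = 0.569 × 267 = 151.9 lbmol/h = 1ξ₁ + 2ξ₂.
Selectivity: 1ξ₁ / (1ξ₂) = 4.1 → ξ₁ = 4.1 ξ₂.
Substitute: (1·4.1 + 2) ξ₂ = 151.9 → ξ₂ = 24.91 lbmol/h, ξ₁ = 102.1 lbmol/h.
Outlet amounts (n = n₀ + Σ ν·ξ):
  U: 267 − 1(102.1) − 2(24.91) = 115.1
  R: 0 + 1(102.1) = 102.1
  P: 0 + 1(24.91) = 24.91
  V: 0 + 1(24.91) = 24.91
Total out = 267 lbmol/h; y_R = 102.1 / 267 = 0.3824.

0.382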